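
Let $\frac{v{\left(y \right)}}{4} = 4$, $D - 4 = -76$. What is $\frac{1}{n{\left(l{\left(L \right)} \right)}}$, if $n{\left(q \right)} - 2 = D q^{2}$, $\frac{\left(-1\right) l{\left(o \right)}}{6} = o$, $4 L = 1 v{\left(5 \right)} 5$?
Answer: $- \frac{1}{1036798} \approx -9.6451 \cdot 10^{-7}$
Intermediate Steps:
$D = -72$ ($D = 4 - 76 = -72$)
$v{\left(y \right)} = 16$ ($v{\left(y \right)} = 4 \cdot 4 = 16$)
$L = 20$ ($L = \frac{1 \cdot 16 \cdot 5}{4} = \frac{16 \cdot 5}{4} = \frac{1}{4} \cdot 80 = 20$)
$l{\left(o \right)} = - 6 o$
$n{\left(q \right)} = 2 - 72 q^{2}$
$\frac{1}{n{\left(l{\left(L \right)} \right)}} = \frac{1}{2 - 72 \left(\left(-6\right) 20\right)^{2}} = \frac{1}{2 - 72 \left(-120\right)^{2}} = \frac{1}{2 - 1036800} = \frac{1}{-1036798} = - \frac{1}{1036798}$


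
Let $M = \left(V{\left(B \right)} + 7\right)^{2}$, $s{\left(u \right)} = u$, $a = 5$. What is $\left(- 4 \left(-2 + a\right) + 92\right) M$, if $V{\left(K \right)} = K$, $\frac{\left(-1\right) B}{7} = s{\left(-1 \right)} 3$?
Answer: $62720$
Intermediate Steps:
$B = 21$ ($B = - 7 \left(\left(-1\right) 3\right) = \left(-7\right) \left(-3\right) = 21$)
$M = 784$ ($M = \left(21 + 7\right)^{2} = 28^{2} = 784$)
$\left(- 4 \left(-2 + a\right) + 92\right) M = \left(- 4 \left(-2 + 5\right) + 92\right) 784 = \left(\left(-4\right) 3 + 92\right) 784 = \left(-12 + 92\right) 784 = 80 \cdot 784 = 62720$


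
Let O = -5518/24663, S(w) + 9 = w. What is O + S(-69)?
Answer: -1929232/24663 ≈ -78.224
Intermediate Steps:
S(w) = -9 + w
O = -5518/24663 (O = -5518*1/24663 = -5518/24663 ≈ -0.22374)
O + S(-69) = -5518/24663 + (-9 - 69) = -5518/24663 - 78 = -1929232/24663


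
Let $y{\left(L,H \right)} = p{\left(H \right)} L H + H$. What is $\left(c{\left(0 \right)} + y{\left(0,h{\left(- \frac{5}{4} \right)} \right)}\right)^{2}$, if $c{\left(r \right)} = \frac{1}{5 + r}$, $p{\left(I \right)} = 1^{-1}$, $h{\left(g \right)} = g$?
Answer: $\frac{441}{400} \approx 1.1025$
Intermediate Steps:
$p{\left(I \right)} = 1$
$y{\left(L,H \right)} = H + H L$ ($y{\left(L,H \right)} = 1 L H + H = L H + H = H L + H = H + H L$)
$\left(c{\left(0 \right)} + y{\left(0,h{\left(- \frac{5}{4} \right)} \right)}\right)^{2} = \left(\frac{1}{5 + 0} + - \frac{5}{4} \left(1 + 0\right)\right)^{2} = \left(\frac{1}{5} + \left(-5\right) \frac{1}{4} \cdot 1\right)^{2} = \left(\frac{1}{5} - \frac{5}{4}\right)^{2} = \left(- \frac{21}{20}\right)^{2} = \frac{441}{400}$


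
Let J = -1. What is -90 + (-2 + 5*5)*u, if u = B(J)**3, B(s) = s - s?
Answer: -90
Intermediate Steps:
B(s) = 0
u = 0 (u = 0**3 = 0)
-90 + (-2 + 5*5)*u = -90 + (-2 + 5*5)*0 = -90 + (-2 + 25)*0 = -90 + 23*0 = -90 + 0 = -90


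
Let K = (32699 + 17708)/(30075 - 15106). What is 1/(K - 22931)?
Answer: -14969/343203732 ≈ -4.3615e-5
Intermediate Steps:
K = 50407/14969 ≈ 3.3674
1/(K - 22931) = 1/(50407/14969 - 22931) = 1/(-343203732/14969) = -14969/343203732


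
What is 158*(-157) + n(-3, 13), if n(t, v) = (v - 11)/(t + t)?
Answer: -74419/3 ≈ -24806.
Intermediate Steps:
n(t, v) = (-11 + v)/(2*t) (n(t, v) = (-11 + v)/((2*t)) = (-11 + v)*(1/(2*t)) = (-11 + v)/(2*t))
158*(-157) + n(-3, 13) = 158*(-157) + (½)*(-11 + 13)/(-3) = -24806 + (½)*(-⅓)*2 = -24806 - ⅓ = -74419/3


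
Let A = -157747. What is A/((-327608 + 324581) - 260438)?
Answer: 157747/263465 ≈ 0.59874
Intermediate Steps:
A/((-327608 + 324581) - 260438) = -157747/((-327608 + 324581) - 260438) = -157747/(-3027 - 260438) = -157747/(-263465) = -157747*(-1/263465) = 157747/263465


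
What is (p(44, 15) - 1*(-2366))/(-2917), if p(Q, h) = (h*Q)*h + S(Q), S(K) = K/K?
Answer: -12267/2917 ≈ -4.2053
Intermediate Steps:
S(K) = 1
p(Q, h) = 1 + Q*h**2 (p(Q, h) = (h*Q)*h + 1 = (Q*h)*h + 1 = Q*h**2 + 1 = 1 + Q*h**2)
(p(44, 15) - 1*(-2366))/(-2917) = ((1 + 44*15**2) - 1*(-2366))/(-2917) = ((1 + 44*225) + 2366)*(-1/2917) = ((1 + 9900) + 2366)*(-1/2917) = (9901 + 2366)*(-1/2917) = 12267*(-1/2917) = -12267/2917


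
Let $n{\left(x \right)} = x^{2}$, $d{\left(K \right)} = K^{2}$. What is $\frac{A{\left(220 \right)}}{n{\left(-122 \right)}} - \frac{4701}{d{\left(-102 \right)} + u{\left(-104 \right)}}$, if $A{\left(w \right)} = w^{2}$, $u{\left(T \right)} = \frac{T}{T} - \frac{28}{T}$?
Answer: $\frac{939564918}{335556059} \approx 2.8$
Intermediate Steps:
$u{\left(T \right)} = 1 - \frac{28}{T}$
$\frac{A{\left(220 \right)}}{n{\left(-122 \right)}} - \frac{4701}{d{\left(-102 \right)} + u{\left(-104 \right)}} = \frac{220^{2}}{\left(-122\right)^{2}} - \frac{4701}{\left(-102\right)^{2} + \frac{-28 - 104}{-104}} = \frac{48400}{14884} - \frac{4701}{10404 - - \frac{33}{26}} = 48400 \cdot \frac{1}{14884} - \frac{4701}{10404 + \frac{33}{26}} = \frac{12100}{3721} - \frac{4701}{\frac{270537}{26}} = \frac{12100}{3721} - \frac{40742}{90179} = \frac{939564918}{335556059}$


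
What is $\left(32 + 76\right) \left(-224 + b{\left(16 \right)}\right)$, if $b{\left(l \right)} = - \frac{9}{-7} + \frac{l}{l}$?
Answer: $- \frac{167616}{7} \approx -23945.0$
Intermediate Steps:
$b{\left(l \right)} = \frac{16}{7}$ ($b{\left(l \right)} = \left(-9\right) \left(- \frac{1}{7}\right) + 1 = \frac{9}{7} + 1 = \frac{16}{7}$)
$\left(32 + 76\right) \left(-224 + b{\left(16 \right)}\right) = \left(32 + 76\right) \left(-224 + \frac{16}{7}\right) = 108 \left(- \frac{1552}{7}\right) = - \frac{167616}{7}$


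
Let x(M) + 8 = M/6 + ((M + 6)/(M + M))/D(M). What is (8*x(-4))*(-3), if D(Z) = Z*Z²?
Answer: 6653/32 ≈ 207.91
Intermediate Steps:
D(Z) = Z³
x(M) = -8 + M/6 + (6 + M)/(2*M⁴) (x(M) = -8 + (M/6 + ((M + 6)/(M + M))/(M³)) = -8 + (M*(⅙) + ((6 + M)/((2*M)))/M³) = -8 + (M/6 + ((6 + M)*(1/(2*M)))/M³) = -8 + (M/6 + ((6 + M)/(2*M))/M³) = -8 + (M/6 + (6 + M)/(2*M⁴)) = -8 + M/6 + (6 + M)/(2*M⁴))
(8*x(-4))*(-3) = (8*((⅙)*(18 + 3*(-4) + (-4)⁴*(-48 - 4))/(-4)⁴))*(-3) = (8*((⅙)*(1/256)*(18 - 12 + 256*(-52))))*(-3) = (8*((⅙)*(1/256)*(18 - 12 - 13312)))*(-3) = (8*((⅙)*(1/256)*(-13306)))*(-3) = (8*(-6653/768))*(-3) = -6653/96*(-3) = 6653/32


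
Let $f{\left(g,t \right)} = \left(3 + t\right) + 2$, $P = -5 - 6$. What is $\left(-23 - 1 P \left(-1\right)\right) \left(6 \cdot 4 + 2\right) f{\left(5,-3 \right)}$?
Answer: $-1768$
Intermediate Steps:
$P = -11$ ($P = -5 - 6 = -11$)
$f{\left(g,t \right)} = 5 + t$
$\left(-23 - 1 P \left(-1\right)\right) \left(6 \cdot 4 + 2\right) f{\left(5,-3 \right)} = \left(-23 - 1 \left(-11\right) \left(-1\right)\right) \left(6 \cdot 4 + 2\right) \left(5 - 3\right) = \left(-23 - \left(-11\right) \left(-1\right)\right) \left(24 + 2\right) 2 = \left(-23 - 11\right) 26 \cdot 2 = \left(-34\right) 26 \cdot 2 = \left(-884\right) 2 = -1768$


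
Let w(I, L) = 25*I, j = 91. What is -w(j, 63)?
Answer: -2275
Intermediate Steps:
-w(j, 63) = -25*91 = -1*2275 = -2275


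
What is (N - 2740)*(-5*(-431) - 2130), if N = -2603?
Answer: -133575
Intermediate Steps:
(N - 2740)*(-5*(-431) - 2130) = (-2603 - 2740)*(-5*(-431) - 2130) = -5343*(2155 - 2130) = -5343*25 = -133575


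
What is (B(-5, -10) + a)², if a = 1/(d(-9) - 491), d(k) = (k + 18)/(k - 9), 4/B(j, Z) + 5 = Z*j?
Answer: 14760964/1956735225 ≈ 0.0075437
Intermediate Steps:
B(j, Z) = 4/(-5 + Z*j)
d(k) = (18 + k)/(-9 + k)
a = -2/983 (a = 1/((18 - 9)/(-9 - 9) - 491) = 1/(9/(-18) - 491) = 1/(-1/18*9 - 491) = 1/(-½ - 491) = 1/(-983/2) = -2/983 ≈ -0.0020346)
(B(-5, -10) + a)² = (4/(-5 - 10*(-5)) - 2/983)² = (4/(-5 + 50) - 2/983)² = (4/45 - 2/983)² = (3842/44235)² = 14760964/1956735225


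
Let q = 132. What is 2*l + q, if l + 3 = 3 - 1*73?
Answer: -14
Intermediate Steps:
l = -73 (l = -3 + (3 - 1*73) = -3 + (3 - 73) = -3 - 70 = -73)
2*l + q = 2*(-73) + 132 = -146 + 132 = -14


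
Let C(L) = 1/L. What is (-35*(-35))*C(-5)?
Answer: -245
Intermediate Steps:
(-35*(-35))*C(-5) = -35*(-35)/(-5) = 1225*(-⅕) = -245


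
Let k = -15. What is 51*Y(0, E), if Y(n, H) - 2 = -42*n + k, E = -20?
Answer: -663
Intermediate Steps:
Y(n, H) = -13 - 42*n (Y(n, H) = 2 + (-42*n - 15) = 2 + (-15 - 42*n) = -13 - 42*n)
51*Y(0, E) = 51*(-13 - 42*0) = 51*(-13 + 0) = 51*(-13) = -663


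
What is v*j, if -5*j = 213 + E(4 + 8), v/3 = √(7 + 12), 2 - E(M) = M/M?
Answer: -642*√19/5 ≈ -559.68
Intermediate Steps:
E(M) = 1 (E(M) = 2 - M/M = 2 - 1*1 = 2 - 1 = 1)
v = 3*√19 (v = 3*√(7 + 12) = 3*√19 ≈ 13.077)
j = -214/5 (j = -(213 + 1)/5 = -⅕*214 = -214/5 ≈ -42.800)
v*j = (3*√19)*(-214/5) = -642*√19/5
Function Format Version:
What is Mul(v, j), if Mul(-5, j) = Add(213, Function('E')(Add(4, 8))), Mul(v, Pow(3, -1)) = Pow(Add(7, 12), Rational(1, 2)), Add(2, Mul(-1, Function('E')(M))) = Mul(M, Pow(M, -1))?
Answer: Mul(Rational(-642, 5), Pow(19, Rational(1, 2))) ≈ -559.68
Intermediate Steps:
Function('E')(M) = 1 (Function('E')(M) = Add(2, Mul(-1, Mul(M, Pow(M, -1)))) = Add(2, Mul(-1, 1)) = Add(2, -1) = 1)
v = Mul(3, Pow(19, Rational(1, 2))) (v = Mul(3, Pow(Add(7, 12), Rational(1, 2))) = Mul(3, Pow(19, Rational(1, 2))) ≈ 13.077)
j = Rational(-214, 5) (j = Mul(Rational(-1, 5), Add(213, 1)) = Mul(Rational(-1, 5), 214) = Rational(-214, 5) ≈ -42.800)
Mul(v, j) = Mul(Mul(3, Pow(19, Rational(1, 2))), Rational(-214, 5)) = Mul(Rational(-642, 5), Pow(19, Rational(1, 2)))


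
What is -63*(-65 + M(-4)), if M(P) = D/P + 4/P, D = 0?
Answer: 4158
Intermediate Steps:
M(P) = 4/P (M(P) = 0/P + 4/P = 0 + 4/P = 4/P)
-63*(-65 + M(-4)) = -63*(-65 + 4/(-4)) = -63*(-65 + 4*(-1/4)) = -63*(-65 - 1) = -63*(-66) = 4158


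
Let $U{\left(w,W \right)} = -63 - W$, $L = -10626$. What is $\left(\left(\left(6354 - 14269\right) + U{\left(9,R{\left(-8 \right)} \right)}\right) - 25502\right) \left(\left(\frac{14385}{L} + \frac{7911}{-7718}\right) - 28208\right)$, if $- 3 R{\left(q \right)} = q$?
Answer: $\frac{2766594510900320}{2928981} \approx 9.4456 \cdot 10^{8}$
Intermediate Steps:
$R{\left(q \right)} = - \frac{q}{3}$
$\left(\left(\left(6354 - 14269\right) + U{\left(9,R{\left(-8 \right)} \right)}\right) - 25502\right) \left(\left(\frac{14385}{L} + \frac{7911}{-7718}\right) - 28208\right) = \left(\left(\left(6354 - 14269\right) - \left(63 - - \frac{8}{3}\right)\right) - 25502\right) \left(\left(\frac{14385}{-10626} + \frac{7911}{-7718}\right) - 28208\right) = \left(\left(-7915 - \frac{197}{3}\right) - 25502\right) \left(\left(14385 \left(- \frac{1}{10626}\right) + 7911 \left(- \frac{1}{7718}\right)\right) - 28208\right) = \left(\left(-7915 - \frac{197}{3}\right) - 25502\right) \left(\left(- \frac{685}{506} - \frac{7911}{7718}\right) - 28208\right) = \left(\left(-7915 - \frac{197}{3}\right) - 25502\right) \left(- \frac{2322449}{976327} - 28208\right) = \left(- \frac{23942}{3} - 25502\right) \left(- \frac{27542554465}{976327}\right) = \left(- \frac{100448}{3}\right) \left(- \frac{27542554465}{976327}\right) = \frac{2766594510900320}{2928981}$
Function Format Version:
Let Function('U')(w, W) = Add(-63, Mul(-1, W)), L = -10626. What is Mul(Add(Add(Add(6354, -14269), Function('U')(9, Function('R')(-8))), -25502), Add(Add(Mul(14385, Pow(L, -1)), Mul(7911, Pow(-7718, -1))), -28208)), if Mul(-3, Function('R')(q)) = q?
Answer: Rational(2766594510900320, 2928981) ≈ 9.4456e+8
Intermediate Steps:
Function('R')(q) = Mul(Rational(-1, 3), q)
Mul(Add(Add(Add(6354, -14269), Function('U')(9, Function('R')(-8))), -25502), Add(Add(Mul(14385, Pow(L, -1)), Mul(7911, Pow(-7718, -1))), -28208)) = Mul(Add(Add(Add(6354, -14269), Add(-63, Mul(-1, Mul(Rational(-1, 3), -8)))), -25502), Add(Add(Mul(14385, Pow(-10626, -1)), Mul(7911, Pow(-7718, -1))), -28208)) = Mul(Add(Add(-7915, Add(-63, Mul(-1, Rational(8, 3)))), -25502), Add(Add(Mul(14385, Rational(-1, 10626)), Mul(7911, Rational(-1, 7718))), -28208)) = Mul(Add(Add(-7915, Add(-63, Rational(-8, 3))), -25502), Add(Add(Rational(-685, 506), Rational(-7911, 7718)), -28208)) = Mul(Add(Add(-7915, Rational(-197, 3)), -25502), Add(Rational(-2322449, 976327), -28208)) = Mul(Add(Rational(-23942, 3), -25502), Rational(-27542554465, 976327)) = Mul(Rational(-100448, 3), Rational(-27542554465, 976327)) = Rational(2766594510900320, 2928981)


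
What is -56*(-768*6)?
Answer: 258048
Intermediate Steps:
-56*(-768*6) = -56*(-4608) = -1*(-258048) = 258048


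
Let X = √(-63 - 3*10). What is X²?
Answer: -93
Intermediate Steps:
X = I*√93 (X = √(-63 - 30) = √(-93) = I*√93 ≈ 9.6436*I)
X² = (I*√93)² = -93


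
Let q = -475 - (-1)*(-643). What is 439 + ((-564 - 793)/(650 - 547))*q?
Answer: 1562343/103 ≈ 15168.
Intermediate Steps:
q = -1118 (q = -475 - 1*643 = -475 - 643 = -1118)
439 + ((-564 - 793)/(650 - 547))*q = 439 + ((-564 - 793)/(650 - 547))*(-1118) = 439 - 1357/103*(-1118) = 439 + 1517126/103 = 1562343/103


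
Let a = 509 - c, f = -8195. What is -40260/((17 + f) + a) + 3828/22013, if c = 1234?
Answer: 920324064/195981739 ≈ 4.6960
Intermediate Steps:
a = -725 (a = 509 - 1*1234 = 509 - 1234 = -725)
-40260/((17 + f) + a) + 3828/22013 = -40260/((17 - 8195) - 725) + 3828/22013 = -40260/(-8178 - 725) + 3828*(1/22013) = -40260/(-8903) + 3828/22013 = -40260*(-1/8903) + 3828/22013 = 40260/8903 + 3828/22013 = 920324064/195981739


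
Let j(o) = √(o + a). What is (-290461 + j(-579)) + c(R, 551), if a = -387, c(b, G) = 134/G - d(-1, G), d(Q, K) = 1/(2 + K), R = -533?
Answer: -88504264532/304703 + I*√966 ≈ -2.9046e+5 + 31.081*I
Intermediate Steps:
c(b, G) = -1/(2 + G) + 134/G (c(b, G) = 134/G - 1/(2 + G) = -1/(2 + G) + 134/G)
j(o) = √(-387 + o) (j(o) = √(o - 387) = √(-387 + o))
(-290461 + j(-579)) + c(R, 551) = (-290461 + √(-387 - 579)) + (268 + 133*551)/(551*(2 + 551)) = (-290461 + √(-966)) + (1/551)*(268 + 73283)/553 = (-290461 + I*√966) + (1/551)*(1/553)*73551 = (-290461 + I*√966) + 73551/304703 = -88504264532/304703 + I*√966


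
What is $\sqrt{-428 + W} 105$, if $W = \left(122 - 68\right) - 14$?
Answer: $210 i \sqrt{97} \approx 2068.3 i$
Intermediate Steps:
$W = 40$ ($W = 54 - 14 = 40$)
$\sqrt{-428 + W} 105 = \sqrt{-428 + 40} \cdot 105 = \sqrt{-388} \cdot 105 = 2 i \sqrt{97} \cdot 105 = 210 i \sqrt{97}$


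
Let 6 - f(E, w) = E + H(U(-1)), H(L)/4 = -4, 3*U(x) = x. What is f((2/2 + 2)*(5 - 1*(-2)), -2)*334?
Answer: 334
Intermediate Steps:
U(x) = x/3
H(L) = -16 (H(L) = 4*(-4) = -16)
f(E, w) = 22 - E (f(E, w) = 6 - (E - 16) = 6 - (-16 + E) = 6 + (16 - E) = 22 - E)
f((2/2 + 2)*(5 - 1*(-2)), -2)*334 = (22 - (2/2 + 2)*(5 - 1*(-2)))*334 = (22 - (2*(½) + 2)*(5 + 2))*334 = (22 - (1 + 2)*7)*334 = (22 - 3*7)*334 = (22 - 1*21)*334 = (22 - 21)*334 = 1*334 = 334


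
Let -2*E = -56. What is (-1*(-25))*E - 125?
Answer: 575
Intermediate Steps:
E = 28 (E = -1/2*(-56) = 28)
(-1*(-25))*E - 125 = -1*(-25)*28 - 125 = 25*28 - 125 = 700 - 125 = 575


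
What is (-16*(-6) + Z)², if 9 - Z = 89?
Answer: 256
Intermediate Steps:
Z = -80 (Z = 9 - 1*89 = 9 - 89 = -80)
(-16*(-6) + Z)² = (-16*(-6) - 80)² = (96 - 80)² = 16² = 256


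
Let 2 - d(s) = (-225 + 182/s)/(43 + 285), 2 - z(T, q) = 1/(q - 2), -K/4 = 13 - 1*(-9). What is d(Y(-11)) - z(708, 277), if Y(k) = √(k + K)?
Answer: 62203/90200 + 91*I*√11/5412 ≈ 0.68961 + 0.055767*I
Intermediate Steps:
K = -88 (K = -4*(13 - 1*(-9)) = -4*(13 + 9) = -4*22 = -88)
z(T, q) = 2 - 1/(-2 + q) (z(T, q) = 2 - 1/(q - 2) = 2 - 1/(-2 + q))
Y(k) = √(-88 + k) (Y(k) = √(k - 88) = √(-88 + k))
d(s) = 881/328 - 91/(164*s) (d(s) = 2 - (-225 + 182/s)/(43 + 285) = 2 - (-225 + 182/s)/328 = 2 - (-225/328 + 91/(164*s)) = 2 + (225/328 - 91/(164*s)) = 881/328 - 91/(164*s))
d(Y(-11)) - z(708, 277) = (-182 + 881*√(-88 - 11))/(328*(√(-88 - 11))) - (-5 + 2*277)/(-2 + 277) = (-182 + 881*√(-99))/(328*(√(-99))) - (-5 + 554)/275 = (-182 + 881*(3*I*√11))/(328*((3*I*√11))) - 549/275 = (-I*√11/33)*(-182 + 2643*I*√11)/328 - 1*549/275 = -I*√11*(-182 + 2643*I*√11)/10824 - 549/275 = -549/275 - I*√11*(-182 + 2643*I*√11)/10824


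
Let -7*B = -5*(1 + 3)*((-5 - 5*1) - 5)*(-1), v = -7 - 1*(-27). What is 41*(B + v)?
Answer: 18040/7 ≈ 2577.1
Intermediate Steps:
v = 20 (v = -7 + 27 = 20)
B = 300/7 (B = -(-5*(1 + 3)*((-5 - 5*1) - 5))*(-1)/7 = -(-20*((-5 - 5) - 5))*(-1)/7 = -(-20*(-10 - 5))*(-1)/7 = -(-20*(-15))*(-1)/7 = -(-5*(-60))*(-1)/7 = -300*(-1)/7 = -1/7*(-300) = 300/7 ≈ 42.857)
41*(B + v) = 41*(300/7 + 20) = 41*(440/7) = 18040/7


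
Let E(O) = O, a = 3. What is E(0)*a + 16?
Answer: 16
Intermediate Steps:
E(0)*a + 16 = 0*3 + 16 = 0 + 16 = 16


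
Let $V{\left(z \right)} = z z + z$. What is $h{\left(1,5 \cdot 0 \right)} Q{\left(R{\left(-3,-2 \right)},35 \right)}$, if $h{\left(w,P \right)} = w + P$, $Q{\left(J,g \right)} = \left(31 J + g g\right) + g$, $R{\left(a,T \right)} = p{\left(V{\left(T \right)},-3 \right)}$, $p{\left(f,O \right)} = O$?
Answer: $1167$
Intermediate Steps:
$V{\left(z \right)} = z + z^{2}$ ($V{\left(z \right)} = z^{2} + z = z + z^{2}$)
$R{\left(a,T \right)} = -3$
$Q{\left(J,g \right)} = g + g^{2} + 31 J$ ($Q{\left(J,g \right)} = \left(31 J + g^{2}\right) + g = \left(g^{2} + 31 J\right) + g = g + g^{2} + 31 J$)
$h{\left(w,P \right)} = P + w$
$h{\left(1,5 \cdot 0 \right)} Q{\left(R{\left(-3,-2 \right)},35 \right)} = \left(5 \cdot 0 + 1\right) \left(35 + 35^{2} + 31 \left(-3\right)\right) = \left(0 + 1\right) \left(35 + 1225 - 93\right) = 1 \cdot 1167 = 1167$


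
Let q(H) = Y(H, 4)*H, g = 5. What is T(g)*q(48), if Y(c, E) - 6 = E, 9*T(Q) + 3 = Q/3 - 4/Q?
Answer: -1024/9 ≈ -113.78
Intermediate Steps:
T(Q) = -⅓ - 4/(9*Q) + Q/27 (T(Q) = -⅓ + (Q/3 - 4/Q)/9 = -⅓ + (-4/Q + Q/3)/9 = -⅓ + (-4/(9*Q) + Q/27) = -⅓ - 4/(9*Q) + Q/27)
Y(c, E) = 6 + E
q(H) = 10*H (q(H) = (6 + 4)*H = 10*H)
T(g)*q(48) = ((1/27)*(-12 + 5*(-9 + 5))/5)*(10*48) = ((1/27)*(⅕)*(-12 + 5*(-4)))*480 = ((1/27)*(⅕)*(-12 - 20))*480 = ((1/27)*(⅕)*(-32))*480 = -32/135*480 = -1024/9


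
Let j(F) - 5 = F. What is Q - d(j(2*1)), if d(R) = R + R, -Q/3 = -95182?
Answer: 285532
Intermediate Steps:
j(F) = 5 + F
Q = 285546 (Q = -3*(-95182) = 285546)
d(R) = 2*R
Q - d(j(2*1)) = 285546 - 2*(5 + 2*1) = 285546 - 2*(5 + 2) = 285546 - 2*7 = 285546 - 1*14 = 285546 - 14 = 285532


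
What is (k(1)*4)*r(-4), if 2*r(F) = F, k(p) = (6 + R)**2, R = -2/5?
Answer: -6272/25 ≈ -250.88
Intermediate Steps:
R = -2/5 (R = -2*1/5 = -2/5 ≈ -0.40000)
k(p) = 784/25 (k(p) = (6 - 2/5)**2 = (28/5)**2 = 784/25)
r(F) = F/2
(k(1)*4)*r(-4) = ((784/25)*4)*((1/2)*(-4)) = (3136/25)*(-2) = -6272/25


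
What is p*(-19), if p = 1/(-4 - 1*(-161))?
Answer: -19/157 ≈ -0.12102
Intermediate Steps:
p = 1/157 (p = 1/(-4 + 161) = 1/157 ≈ 0.0063694)
p*(-19) = (1/157)*(-19) = -19/157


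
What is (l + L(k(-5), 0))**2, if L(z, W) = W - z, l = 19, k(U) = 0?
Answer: 361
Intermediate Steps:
(l + L(k(-5), 0))**2 = (19 + (0 - 1*0))**2 = (19 + (0 + 0))**2 = (19 + 0)**2 = 19**2 = 361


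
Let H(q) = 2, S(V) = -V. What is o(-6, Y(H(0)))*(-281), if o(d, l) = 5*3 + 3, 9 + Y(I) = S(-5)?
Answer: -5058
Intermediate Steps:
Y(I) = -4 (Y(I) = -9 - 1*(-5) = -9 + 5 = -4)
o(d, l) = 18 (o(d, l) = 15 + 3 = 18)
o(-6, Y(H(0)))*(-281) = 18*(-281) = -5058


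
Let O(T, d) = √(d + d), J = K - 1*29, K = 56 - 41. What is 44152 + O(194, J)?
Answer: 44152 + 2*I*√7 ≈ 44152.0 + 5.2915*I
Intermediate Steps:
K = 15
J = -14 (J = 15 - 1*29 = 15 - 29 = -14)
O(T, d) = √2*√d (O(T, d) = √(2*d) = √2*√d)
44152 + O(194, J) = 44152 + √2*√(-14) = 44152 + √2*(I*√14) = 44152 + 2*I*√7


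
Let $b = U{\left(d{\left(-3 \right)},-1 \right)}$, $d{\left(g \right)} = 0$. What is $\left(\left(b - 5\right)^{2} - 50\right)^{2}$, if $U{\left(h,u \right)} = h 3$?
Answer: $625$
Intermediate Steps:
$U{\left(h,u \right)} = 3 h$
$b = 0$ ($b = 3 \cdot 0 = 0$)
$\left(\left(b - 5\right)^{2} - 50\right)^{2} = \left(\left(0 - 5\right)^{2} - 50\right)^{2} = \left(\left(-5\right)^{2} - 50\right)^{2} = \left(25 - 50\right)^{2} = \left(-25\right)^{2} = 625$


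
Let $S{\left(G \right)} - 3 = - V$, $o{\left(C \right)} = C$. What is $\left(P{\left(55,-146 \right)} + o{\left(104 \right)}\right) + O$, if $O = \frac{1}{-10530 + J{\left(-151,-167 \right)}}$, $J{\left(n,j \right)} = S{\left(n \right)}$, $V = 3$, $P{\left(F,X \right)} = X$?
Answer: $- \frac{442261}{10530} \approx -42.0$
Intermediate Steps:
$S{\left(G \right)} = 0$ ($S{\left(G \right)} = 3 - 3 = 0$)
$J{\left(n,j \right)} = 0$
$O = - \frac{1}{10530}$ ($O = \frac{1}{-10530 + 0} = \frac{1}{-10530} = - \frac{1}{10530} \approx -9.4967 \cdot 10^{-5}$)
$\left(P{\left(55,-146 \right)} + o{\left(104 \right)}\right) + O = \left(-146 + 104\right) - \frac{1}{10530} = -42 - \frac{1}{10530} = - \frac{442261}{10530}$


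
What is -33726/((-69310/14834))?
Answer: 250145742/34655 ≈ 7218.2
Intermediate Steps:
-33726/((-69310/14834)) = -33726/((-69310*1/14834)) = -33726/(-34655/7417) = -33726*(-7417/34655) = 250145742/34655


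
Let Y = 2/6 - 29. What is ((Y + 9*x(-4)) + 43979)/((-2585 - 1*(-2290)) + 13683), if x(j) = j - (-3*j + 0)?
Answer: 131419/40164 ≈ 3.2721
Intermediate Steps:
Y = -86/3 (Y = 2*(⅙) - 29 = ⅓ - 29 = -86/3 ≈ -28.667)
x(j) = 4*j (x(j) = j - (-3)*j = j + 3*j = 4*j)
((Y + 9*x(-4)) + 43979)/((-2585 - 1*(-2290)) + 13683) = ((-86/3 + 9*(4*(-4))) + 43979)/((-2585 - 1*(-2290)) + 13683) = ((-86/3 + 9*(-16)) + 43979)/((-2585 + 2290) + 13683) = ((-86/3 - 144) + 43979)/(-295 + 13683) = (-518/3 + 43979)/13388 = (131419/3)*(1/13388) = 131419/40164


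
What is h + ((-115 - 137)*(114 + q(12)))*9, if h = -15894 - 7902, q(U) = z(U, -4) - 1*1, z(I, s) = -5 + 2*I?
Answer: -323172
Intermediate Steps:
q(U) = -6 + 2*U (q(U) = (-5 + 2*U) - 1*1 = (-5 + 2*U) - 1 = -6 + 2*U)
h = -23796
h + ((-115 - 137)*(114 + q(12)))*9 = -23796 + ((-115 - 137)*(114 + (-6 + 2*12)))*9 = -23796 - 252*(114 + (-6 + 24))*9 = -23796 - 252*(114 + 18)*9 = -23796 - 252*132*9 = -23796 - 33264*9 = -23796 - 299376 = -323172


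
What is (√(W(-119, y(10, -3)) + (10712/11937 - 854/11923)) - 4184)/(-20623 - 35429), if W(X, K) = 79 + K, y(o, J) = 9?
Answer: 1046/14013 - √1799286687653781966/7977592548252 ≈ 0.074477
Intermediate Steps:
(√(W(-119, y(10, -3)) + (10712/11937 - 854/11923)) - 4184)/(-20623 - 35429) = (√((79 + 9) + (10712/11937 - 854/11923)) - 4184)/(-20623 - 35429) = (√(88 + (10712*(1/11937) - 854*1/11923)) - 4184)/(-56052) = (√(88 + (10712/11937 - 854/11923)) - 4184)*(-1/56052) = (√(88 + 117524978/142324851) - 4184)*(-1/56052) = (√(12642111866/142324851) - 4184)*(-1/56052) = (√1799286687653781966/142324851 - 4184)*(-1/56052) = (-4184 + √1799286687653781966/142324851)*(-1/56052) = 1046/14013 - √1799286687653781966/7977592548252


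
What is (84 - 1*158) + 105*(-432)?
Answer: -45434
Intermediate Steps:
(84 - 1*158) + 105*(-432) = (84 - 158) - 45360 = -74 - 45360 = -45434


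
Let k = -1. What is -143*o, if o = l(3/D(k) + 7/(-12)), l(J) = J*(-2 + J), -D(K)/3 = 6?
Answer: -4719/16 ≈ -294.94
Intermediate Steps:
D(K) = -18 (D(K) = -3*6 = -18)
o = 33/16 (o = (3/(-18) + 7/(-12))*(-2 + (3/(-18) + 7/(-12))) = (3*(-1/18) + 7*(-1/12))*(-2 + (3*(-1/18) + 7*(-1/12))) = (-⅙ - 7/12)*(-2 + (-⅙ - 7/12)) = -3*(-2 - ¾)/4 = -¾*(-11/4) = 33/16 ≈ 2.0625)
-143*o = -143*33/16 = -4719/16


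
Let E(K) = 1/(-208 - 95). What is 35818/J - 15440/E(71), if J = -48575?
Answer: 227249358182/48575 ≈ 4.6783e+6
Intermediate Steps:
E(K) = -1/303 (E(K) = 1/(-303) = -1/303)
35818/J - 15440/E(71) = 35818/(-48575) - 15440/(-1/303) = 35818*(-1/48575) - 15440*(-303) = -35818/48575 + 4678320 = 227249358182/48575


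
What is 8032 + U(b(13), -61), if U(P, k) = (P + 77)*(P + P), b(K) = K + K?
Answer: 13388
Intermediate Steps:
b(K) = 2*K
U(P, k) = 2*P*(77 + P) (U(P, k) = (77 + P)*(2*P) = 2*P*(77 + P))
8032 + U(b(13), -61) = 8032 + 2*(2*13)*(77 + 2*13) = 8032 + 2*26*(77 + 26) = 8032 + 2*26*103 = 8032 + 5356 = 13388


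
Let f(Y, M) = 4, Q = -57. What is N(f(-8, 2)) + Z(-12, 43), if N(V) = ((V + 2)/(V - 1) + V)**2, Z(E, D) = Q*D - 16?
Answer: -2431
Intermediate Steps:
Z(E, D) = -16 - 57*D (Z(E, D) = -57*D - 16 = -16 - 57*D)
N(V) = (V + (2 + V)/(-1 + V))**2 (N(V) = ((2 + V)/(-1 + V) + V)**2 = (V + (2 + V)/(-1 + V))**2)
N(f(-8, 2)) + Z(-12, 43) = (2 + 4**2)**2/(-1 + 4)**2 + (-16 - 57*43) = (2 + 16)**2/3**2 + (-16 - 2451) = (1/9)*18**2 - 2467 = (1/9)*324 - 2467 = 36 - 2467 = -2431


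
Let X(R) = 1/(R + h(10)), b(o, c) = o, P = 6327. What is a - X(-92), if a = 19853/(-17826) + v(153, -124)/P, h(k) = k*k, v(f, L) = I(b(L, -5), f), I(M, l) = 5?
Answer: -186158585/150380136 ≈ -1.2379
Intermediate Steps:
v(f, L) = 5
h(k) = k²
X(R) = 1/(100 + R) (X(R) = 1/(R + 10²) = 1/(R + 100) = 1/(100 + R))
a = -41840267/37595034 (a = 19853/(-17826) + 5/6327 = 19853*(-1/17826) + 5*(1/6327) = -19853/17826 + 5/6327 = -41840267/37595034 ≈ -1.1129)
a - X(-92) = -41840267/37595034 - 1/(100 - 92) = -41840267/37595034 - 1/8 = -41840267/37595034 - 1*⅛ = -41840267/37595034 - ⅛ = -186158585/150380136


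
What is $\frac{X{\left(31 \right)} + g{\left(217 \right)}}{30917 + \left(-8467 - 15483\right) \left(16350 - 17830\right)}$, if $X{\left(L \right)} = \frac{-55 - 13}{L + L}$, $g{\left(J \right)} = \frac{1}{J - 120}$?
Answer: $- \frac{1089}{35559696473} \approx -3.0625 \cdot 10^{-8}$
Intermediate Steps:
$g{\left(J \right)} = \frac{1}{-120 + J}$
$X{\left(L \right)} = - \frac{34}{L}$ ($X{\left(L \right)} = - \frac{68}{2 L} = - 68 \frac{1}{2 L} = - \frac{34}{L}$)
$\frac{X{\left(31 \right)} + g{\left(217 \right)}}{30917 + \left(-8467 - 15483\right) \left(16350 - 17830\right)} = \frac{- \frac{34}{31} + \frac{1}{-120 + 217}}{30917 + \left(-8467 - 15483\right) \left(16350 - 17830\right)} = \frac{\left(-34\right) \frac{1}{31} + \frac{1}{97}}{30917 - -35446000} = \frac{- \frac{34}{31} + \frac{1}{97}}{30917 + 35446000} = - \frac{3267}{3007 \cdot 35476917} = \left(- \frac{3267}{3007}\right) \frac{1}{35476917} = - \frac{1089}{35559696473}$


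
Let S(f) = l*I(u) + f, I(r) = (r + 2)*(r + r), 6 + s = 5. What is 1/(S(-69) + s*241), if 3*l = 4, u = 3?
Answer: -1/270 ≈ -0.0037037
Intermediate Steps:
s = -1 (s = -6 + 5 = -1)
l = 4/3 (l = (⅓)*4 = 4/3 ≈ 1.3333)
I(r) = 2*r*(2 + r) (I(r) = (2 + r)*(2*r) = 2*r*(2 + r))
S(f) = 40 + f (S(f) = 4*(2*3*(2 + 3))/3 + f = 4*(2*3*5)/3 + f = (4/3)*30 + f = 40 + f)
1/(S(-69) + s*241) = 1/((40 - 69) - 1*241) = 1/(-29 - 241) = 1/(-270) = -1/270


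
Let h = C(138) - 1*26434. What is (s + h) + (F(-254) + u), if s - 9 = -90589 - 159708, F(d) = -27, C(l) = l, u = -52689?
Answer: -329300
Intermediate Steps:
s = -250288 (s = 9 + (-90589 - 159708) = 9 - 250297 = -250288)
h = -26296 (h = 138 - 1*26434 = 138 - 26434 = -26296)
(s + h) + (F(-254) + u) = (-250288 - 26296) + (-27 - 52689) = -276584 - 52716 = -329300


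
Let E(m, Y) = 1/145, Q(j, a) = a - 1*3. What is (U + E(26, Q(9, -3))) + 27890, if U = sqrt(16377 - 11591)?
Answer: 4044051/145 + sqrt(4786) ≈ 27959.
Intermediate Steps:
Q(j, a) = -3 + a (Q(j, a) = a - 3 = -3 + a)
U = sqrt(4786) ≈ 69.181
E(m, Y) = 1/145
(U + E(26, Q(9, -3))) + 27890 = (sqrt(4786) + 1/145) + 27890 = (1/145 + sqrt(4786)) + 27890 = 4044051/145 + sqrt(4786)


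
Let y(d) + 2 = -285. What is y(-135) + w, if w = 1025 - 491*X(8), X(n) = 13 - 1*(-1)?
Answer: -6136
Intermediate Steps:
X(n) = 14 (X(n) = 13 + 1 = 14)
w = -5849 (w = 1025 - 491*14 = 1025 - 6874 = -5849)
y(d) = -287 (y(d) = -2 - 285 = -287)
y(-135) + w = -287 - 5849 = -6136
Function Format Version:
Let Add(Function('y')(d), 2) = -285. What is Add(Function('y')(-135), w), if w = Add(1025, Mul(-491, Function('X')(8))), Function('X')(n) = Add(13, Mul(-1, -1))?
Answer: -6136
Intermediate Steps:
Function('X')(n) = 14 (Function('X')(n) = Add(13, 1) = 14)
w = -5849 (w = Add(1025, Mul(-491, 14)) = Add(1025, -6874) = -5849)
Function('y')(d) = -287 (Function('y')(d) = Add(-2, -285) = -287)
Add(Function('y')(-135), w) = Add(-287, -5849) = -6136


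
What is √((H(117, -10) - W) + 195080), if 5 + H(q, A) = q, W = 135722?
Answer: √59470 ≈ 243.86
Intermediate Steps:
H(q, A) = -5 + q
√((H(117, -10) - W) + 195080) = √(((-5 + 117) - 1*135722) + 195080) = √((112 - 135722) + 195080) = √(-135610 + 195080) = √59470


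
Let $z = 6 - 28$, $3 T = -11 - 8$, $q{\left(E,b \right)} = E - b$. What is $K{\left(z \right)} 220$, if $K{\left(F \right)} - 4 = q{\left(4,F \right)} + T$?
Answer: $\frac{15620}{3} \approx 5206.7$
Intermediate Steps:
$T = - \frac{19}{3}$ ($T = \frac{-11 - 8}{3} = \frac{1}{3} \left(-19\right) = - \frac{19}{3} \approx -6.3333$)
$z = -22$ ($z = 6 - 28 = -22$)
$K{\left(F \right)} = \frac{5}{3} - F$ ($K{\left(F \right)} = 4 - \left(\frac{7}{3} + F\right) = \frac{5}{3} - F$)
$K{\left(z \right)} 220 = \left(\frac{5}{3} - -22\right) 220 = \left(\frac{5}{3} + 22\right) 220 = \frac{71}{3} \cdot 220 = \frac{15620}{3}$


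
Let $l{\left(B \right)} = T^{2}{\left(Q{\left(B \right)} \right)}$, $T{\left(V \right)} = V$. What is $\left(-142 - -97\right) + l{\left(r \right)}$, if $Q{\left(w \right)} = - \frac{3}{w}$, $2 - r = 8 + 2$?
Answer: $- \frac{2871}{64} \approx -44.859$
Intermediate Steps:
$r = -8$ ($r = 2 - \left(8 + 2\right) = 2 - 10 = -8$)
$l{\left(B \right)} = \frac{9}{B^{2}}$ ($l{\left(B \right)} = \left(- \frac{3}{B}\right)^{2} = \frac{9}{B^{2}}$)
$\left(-142 - -97\right) + l{\left(r \right)} = \left(-142 - -97\right) + \frac{9}{64} = \left(-142 + 97\right) + 9 \cdot \frac{1}{64} = -45 + \frac{9}{64} = - \frac{2871}{64}$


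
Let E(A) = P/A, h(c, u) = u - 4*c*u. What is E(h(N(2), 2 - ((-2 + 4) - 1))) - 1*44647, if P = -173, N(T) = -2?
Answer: -401996/9 ≈ -44666.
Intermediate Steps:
h(c, u) = u - 4*c*u
E(A) = -173/A
E(h(N(2), 2 - ((-2 + 4) - 1))) - 1*44647 = -173*1/((1 - 4*(-2))*(2 - ((-2 + 4) - 1))) - 1*44647 = -173*1/((1 + 8)*(2 - (2 - 1))) - 44647 = -173*1/(9*(2 - 1*1)) - 44647 = -173*1/(9*(2 - 1)) - 44647 = -173/(1*9) - 44647 = -173/9 - 44647 = -401996/9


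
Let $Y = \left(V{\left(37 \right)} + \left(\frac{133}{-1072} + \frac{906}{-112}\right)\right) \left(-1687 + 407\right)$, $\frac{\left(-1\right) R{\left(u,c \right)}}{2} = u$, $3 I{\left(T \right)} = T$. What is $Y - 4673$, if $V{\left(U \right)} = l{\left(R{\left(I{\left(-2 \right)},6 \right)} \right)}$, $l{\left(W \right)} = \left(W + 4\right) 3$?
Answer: $- \frac{6866117}{469} \approx -14640.0$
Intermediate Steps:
$I{\left(T \right)} = \frac{T}{3}$
$R{\left(u,c \right)} = - 2 u$
$l{\left(W \right)} = 12 + 3 W$ ($l{\left(W \right)} = \left(4 + W\right) 3 = 12 + 3 W$)
$V{\left(U \right)} = 16$ ($V{\left(U \right)} = 12 + 3 \left(- 2 \cdot \frac{1}{3} \left(-2\right)\right) = 12 + 3 \left(\left(-2\right) \left(- \frac{2}{3}\right)\right) = 12 + 3 \cdot \frac{4}{3} = 12 + 4 = 16$)
$Y = - \frac{4674480}{469}$ ($Y = \left(16 + \left(\frac{133}{-1072} + \frac{906}{-112}\right)\right) \left(-1687 + 407\right) = \left(16 + \left(133 \left(- \frac{1}{1072}\right) + 906 \left(- \frac{1}{112}\right)\right)\right) \left(-1280\right) = \left(16 - \frac{61633}{7504}\right) \left(-1280\right) = \frac{58431}{7504} \left(-1280\right) = - \frac{4674480}{469} \approx -9966.9$)
$Y - 4673 = - \frac{4674480}{469} - 4673 = - \frac{6866117}{469}$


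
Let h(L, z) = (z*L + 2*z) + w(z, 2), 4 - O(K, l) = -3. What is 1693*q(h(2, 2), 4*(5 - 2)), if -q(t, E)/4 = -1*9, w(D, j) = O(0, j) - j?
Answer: 60948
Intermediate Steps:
O(K, l) = 7 (O(K, l) = 4 - 1*(-3) = 4 + 3 = 7)
w(D, j) = 7 - j
h(L, z) = 5 + 2*z + L*z (h(L, z) = (z*L + 2*z) + (7 - 1*2) = (L*z + 2*z) + (7 - 2) = (2*z + L*z) + 5 = 5 + 2*z + L*z)
q(t, E) = 36 (q(t, E) = -(-4)*9 = -4*(-9) = 36)
1693*q(h(2, 2), 4*(5 - 2)) = 1693*36 = 60948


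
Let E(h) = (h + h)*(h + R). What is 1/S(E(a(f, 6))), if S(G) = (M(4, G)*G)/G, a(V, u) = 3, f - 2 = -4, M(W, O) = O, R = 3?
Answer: 1/36 ≈ 0.027778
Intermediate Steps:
f = -2 (f = 2 - 4 = -2)
E(h) = 2*h*(3 + h) (E(h) = (h + h)*(h + 3) = (2*h)*(3 + h) = 2*h*(3 + h))
S(G) = G (S(G) = (G*G)/G = G**2/G = G)
1/S(E(a(f, 6))) = 1/(2*3*(3 + 3)) = 1/(2*3*6) = 1/36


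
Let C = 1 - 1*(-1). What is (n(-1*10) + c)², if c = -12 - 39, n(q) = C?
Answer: 2401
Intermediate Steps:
C = 2 (C = 1 + 1 = 2)
n(q) = 2
c = -51
(n(-1*10) + c)² = (2 - 51)² = (-49)² = 2401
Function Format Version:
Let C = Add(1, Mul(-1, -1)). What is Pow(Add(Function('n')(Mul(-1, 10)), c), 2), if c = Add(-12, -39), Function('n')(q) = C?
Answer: 2401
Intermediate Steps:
C = 2 (C = Add(1, 1) = 2)
Function('n')(q) = 2
c = -51
Pow(Add(Function('n')(Mul(-1, 10)), c), 2) = Pow(Add(2, -51), 2) = Pow(-49, 2) = 2401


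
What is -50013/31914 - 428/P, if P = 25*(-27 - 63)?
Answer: -610309/443250 ≈ -1.3769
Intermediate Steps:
P = -2250 (P = 25*(-90) = -2250)
-50013/31914 - 428/P = -50013/31914 - 428/(-2250) = -50013*1/31914 - 428*(-1/2250) = -5557/3546 + 214/1125 = -610309/443250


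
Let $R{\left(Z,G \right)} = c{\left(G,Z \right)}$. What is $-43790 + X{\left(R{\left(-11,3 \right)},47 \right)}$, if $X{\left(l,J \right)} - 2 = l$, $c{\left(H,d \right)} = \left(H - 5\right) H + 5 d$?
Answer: $-43849$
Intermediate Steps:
$c{\left(H,d \right)} = 5 d + H \left(-5 + H\right)$ ($c{\left(H,d \right)} = \left(-5 + H\right) H + 5 d = H \left(-5 + H\right) + 5 d = 5 d + H \left(-5 + H\right)$)
$R{\left(Z,G \right)} = G^{2} - 5 G + 5 Z$
$X{\left(l,J \right)} = 2 + l$
$-43790 + X{\left(R{\left(-11,3 \right)},47 \right)} = -43790 + \left(2 + \left(3^{2} - 15 + 5 \left(-11\right)\right)\right) = -43790 + \left(2 - 61\right) = -43790 - 59 = -43849$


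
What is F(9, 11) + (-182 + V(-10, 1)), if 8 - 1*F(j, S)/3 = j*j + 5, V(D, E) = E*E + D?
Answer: -425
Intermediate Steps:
V(D, E) = D + E² (V(D, E) = E² + D = D + E²)
F(j, S) = 9 - 3*j² (F(j, S) = 24 - 3*(j*j + 5) = 24 - 3*(j² + 5) = 24 - 3*(5 + j²) = 24 + (-15 - 3*j²) = 9 - 3*j²)
F(9, 11) + (-182 + V(-10, 1)) = (9 - 3*9²) + (-182 + (-10 + 1²)) = (9 - 3*81) + (-182 + (-10 + 1)) = (9 - 243) + (-182 - 9) = -234 - 191 = -425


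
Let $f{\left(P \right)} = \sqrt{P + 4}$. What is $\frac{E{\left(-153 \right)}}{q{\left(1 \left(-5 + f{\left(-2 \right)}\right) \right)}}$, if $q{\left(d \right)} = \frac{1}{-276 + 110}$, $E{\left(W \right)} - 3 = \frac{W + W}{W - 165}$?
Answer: $- \frac{34860}{53} \approx -657.74$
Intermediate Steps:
$f{\left(P \right)} = \sqrt{4 + P}$
$E{\left(W \right)} = 3 + \frac{2 W}{-165 + W}$ ($E{\left(W \right)} = 3 + \frac{W + W}{W - 165} = 3 + \frac{2 W}{-165 + W}$)
$q{\left(d \right)} = - \frac{1}{166}$ ($q{\left(d \right)} = \frac{1}{-166} = - \frac{1}{166}$)
$\frac{E{\left(-153 \right)}}{q{\left(1 \left(-5 + f{\left(-2 \right)}\right) \right)}} = \frac{5 \frac{1}{-165 - 153} \left(-99 - 153\right)}{- \frac{1}{166}} = 5 \frac{1}{-318} \left(-252\right) \left(-166\right) = 5 \left(- \frac{1}{318}\right) \left(-252\right) \left(-166\right) = \frac{210}{53} \left(-166\right) = - \frac{34860}{53}$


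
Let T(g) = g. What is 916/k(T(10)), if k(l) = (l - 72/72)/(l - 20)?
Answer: -9160/9 ≈ -1017.8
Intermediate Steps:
k(l) = (-1 + l)/(-20 + l) (k(l) = (l - 72*1/72)/(-20 + l) = (l - 1)/(-20 + l) = (-1 + l)/(-20 + l))
916/k(T(10)) = 916/(((-1 + 10)/(-20 + 10))) = 916/((9/(-10))) = 916/((-⅒*9)) = 916/(-9/10) = 916*(-10/9) = -9160/9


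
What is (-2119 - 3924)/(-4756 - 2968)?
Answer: 6043/7724 ≈ 0.78237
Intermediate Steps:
(-2119 - 3924)/(-4756 - 2968) = -6043/(-7724) = -6043*(-1/7724) = 6043/7724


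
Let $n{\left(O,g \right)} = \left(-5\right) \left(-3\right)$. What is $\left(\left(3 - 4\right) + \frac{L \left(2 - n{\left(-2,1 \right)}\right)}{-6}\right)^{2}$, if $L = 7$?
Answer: $\frac{7225}{36} \approx 200.69$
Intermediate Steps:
$n{\left(O,g \right)} = 15$
$\left(\left(3 - 4\right) + \frac{L \left(2 - n{\left(-2,1 \right)}\right)}{-6}\right)^{2} = \left(\left(3 - 4\right) + \frac{7 \left(2 - 15\right)}{-6}\right)^{2} = \left(\left(3 - 4\right) + 7 \left(2 - 15\right) \left(- \frac{1}{6}\right)\right)^{2} = \left(-1 + 7 \left(-13\right) \left(- \frac{1}{6}\right)\right)^{2} = \left(-1 - - \frac{91}{6}\right)^{2} = \left(-1 + \frac{91}{6}\right)^{2} = \left(\frac{85}{6}\right)^{2} = \frac{7225}{36}$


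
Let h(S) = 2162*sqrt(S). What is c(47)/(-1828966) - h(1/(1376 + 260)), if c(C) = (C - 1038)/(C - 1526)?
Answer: -991/2705040714 - 1081*sqrt(409)/409 ≈ -53.452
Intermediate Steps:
c(C) = (-1038 + C)/(-1526 + C)
c(47)/(-1828966) - h(1/(1376 + 260)) = ((-1038 + 47)/(-1526 + 47))/(-1828966) - 2162*sqrt(1/(1376 + 260)) = (-991/(-1479))*(-1/1828966) - 2162*sqrt(1/1636) = -1/1479*(-991)*(-1/1828966) - 2162*sqrt(1/1636) = (991/1479)*(-1/1828966) - 2162*sqrt(409)/818 = -991/2705040714 - 1081*sqrt(409)/409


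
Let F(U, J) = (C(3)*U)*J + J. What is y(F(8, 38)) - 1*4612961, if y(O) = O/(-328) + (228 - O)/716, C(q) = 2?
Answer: -135418158071/29356 ≈ -4.6130e+6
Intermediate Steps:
F(U, J) = J + 2*J*U (F(U, J) = (2*U)*J + J = 2*J*U + J = J + 2*J*U)
y(O) = 57/179 - 261*O/58712 (y(O) = O*(-1/328) + (228 - O)*(1/716) = -O/328 + (57/179 - O/716) = 57/179 - 261*O/58712)
y(F(8, 38)) - 1*4612961 = (57/179 - 4959*(1 + 2*8)/29356) - 1*4612961 = (57/179 - 4959*(1 + 16)/29356) - 4612961 = (57/179 - 4959*17/29356) - 4612961 = (57/179 - 261/58712*646) - 4612961 = (57/179 - 84303/29356) - 4612961 = -74955/29356 - 4612961 = -135418158071/29356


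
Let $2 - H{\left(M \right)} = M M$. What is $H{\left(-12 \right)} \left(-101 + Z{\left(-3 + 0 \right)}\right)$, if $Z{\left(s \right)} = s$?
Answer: $14768$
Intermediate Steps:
$H{\left(M \right)} = 2 - M^{2}$ ($H{\left(M \right)} = 2 - M M = 2 - M^{2}$)
$H{\left(-12 \right)} \left(-101 + Z{\left(-3 + 0 \right)}\right) = \left(2 - \left(-12\right)^{2}\right) \left(-101 + \left(-3 + 0\right)\right) = \left(2 - 144\right) \left(-101 - 3\right) = \left(2 - 144\right) \left(-104\right) = \left(-142\right) \left(-104\right) = 14768$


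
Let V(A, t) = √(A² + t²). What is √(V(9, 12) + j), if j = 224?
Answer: √239 ≈ 15.460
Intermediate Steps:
√(V(9, 12) + j) = √(√(9² + 12²) + 224) = √(√(81 + 144) + 224) = √(√225 + 224) = √(15 + 224) = √239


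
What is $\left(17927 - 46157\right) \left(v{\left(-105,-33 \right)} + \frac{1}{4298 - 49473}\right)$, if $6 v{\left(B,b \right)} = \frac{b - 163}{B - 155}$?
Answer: $- \frac{32040109}{9035} \approx -3546.2$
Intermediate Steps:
$v{\left(B,b \right)} = \frac{-163 + b}{6 \left(-155 + B\right)}$ ($v{\left(B,b \right)} = \frac{\left(b - 163\right) \frac{1}{B - 155}}{6} = \frac{\left(b - 163\right) \frac{1}{-155 + B}}{6} = \frac{\left(-163 + b\right) \frac{1}{-155 + B}}{6} = \frac{\frac{1}{-155 + B} \left(-163 + b\right)}{6} = \frac{-163 + b}{6 \left(-155 + B\right)}$)
$\left(17927 - 46157\right) \left(v{\left(-105,-33 \right)} + \frac{1}{4298 - 49473}\right) = \left(17927 - 46157\right) \left(\frac{-163 - 33}{6 \left(-155 - 105\right)} + \frac{1}{4298 - 49473}\right) = - 28230 \left(\frac{1}{6} \frac{1}{-260} \left(-196\right) + \frac{1}{-45175}\right) = - 28230 \left(\frac{1}{6} \left(- \frac{1}{260}\right) \left(-196\right) - \frac{1}{45175}\right) = - 28230 \left(\frac{49}{390} - \frac{1}{45175}\right) = \left(-28230\right) \frac{34049}{271050} = - \frac{32040109}{9035}$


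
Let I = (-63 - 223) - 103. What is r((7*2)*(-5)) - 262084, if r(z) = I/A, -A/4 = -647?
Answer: -678273781/2588 ≈ -2.6208e+5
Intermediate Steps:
I = -389 (I = -286 - 103 = -389)
A = 2588 (A = -4*(-647) = 2588)
r(z) = -389/2588
r((7*2)*(-5)) - 262084 = -389/2588 - 262084 = -678273781/2588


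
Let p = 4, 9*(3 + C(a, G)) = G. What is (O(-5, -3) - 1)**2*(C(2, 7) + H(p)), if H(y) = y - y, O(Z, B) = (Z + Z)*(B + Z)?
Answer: -124820/9 ≈ -13869.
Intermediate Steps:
O(Z, B) = 2*Z*(B + Z) (O(Z, B) = (2*Z)*(B + Z) = 2*Z*(B + Z))
C(a, G) = -3 + G/9
H(y) = 0
(O(-5, -3) - 1)**2*(C(2, 7) + H(p)) = (2*(-5)*(-3 - 5) - 1)**2*((-3 + (1/9)*7) + 0) = (2*(-5)*(-8) - 1)**2*((-3 + 7/9) + 0) = (80 - 1)**2*(-20/9 + 0) = 79**2*(-20/9) = 6241*(-20/9) = -124820/9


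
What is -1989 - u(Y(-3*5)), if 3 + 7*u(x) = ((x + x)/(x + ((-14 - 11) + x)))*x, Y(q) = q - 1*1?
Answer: -792928/399 ≈ -1987.3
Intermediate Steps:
Y(q) = -1 + q (Y(q) = q - 1 = -1 + q)
u(x) = -3/7 + 2*x²/(7*(-25 + 2*x)) (u(x) = -3/7 + (((x + x)/(x + ((-14 - 11) + x)))*x)/7 = -3/7 + (((2*x)/(x + (-25 + x)))*x)/7 = -3/7 + (((2*x)/(-25 + 2*x))*x)/7 = -3/7 + ((2*x/(-25 + 2*x))*x)/7 = -3/7 + (2*x²/(-25 + 2*x))/7 = -3/7 + 2*x²/(7*(-25 + 2*x)))
-1989 - u(Y(-3*5)) = -1989 - (75 - 6*(-1 - 3*5) + 2*(-1 - 3*5)²)/(7*(-25 + 2*(-1 - 3*5))) = -1989 - (75 - 6*(-1 - 15) + 2*(-1 - 15)²)/(7*(-25 + 2*(-1 - 15))) = -1989 - (75 - 6*(-16) + 2*(-16)²)/(7*(-25 + 2*(-16))) = -1989 - (75 + 96 + 2*256)/(7*(-25 - 32)) = -1989 - (75 + 96 + 512)/(7*(-57)) = -1989 - (-1)*683/(7*57) = -1989 - 1*(-683/399) = -1989 + 683/399 = -792928/399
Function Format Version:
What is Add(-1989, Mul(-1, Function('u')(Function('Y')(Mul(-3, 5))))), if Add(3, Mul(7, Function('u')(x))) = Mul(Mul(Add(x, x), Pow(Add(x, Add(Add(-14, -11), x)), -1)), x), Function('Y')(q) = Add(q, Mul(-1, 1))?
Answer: Rational(-792928, 399) ≈ -1987.3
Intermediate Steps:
Function('Y')(q) = Add(-1, q) (Function('Y')(q) = Add(q, -1) = Add(-1, q))
Function('u')(x) = Add(Rational(-3, 7), Mul(Rational(2, 7), Pow(x, 2), Pow(Add(-25, Mul(2, x)), -1))) (Function('u')(x) = Add(Rational(-3, 7), Mul(Rational(1, 7), Mul(Mul(Add(x, x), Pow(Add(x, Add(Add(-14, -11), x)), -1)), x))) = Add(Rational(-3, 7), Mul(Rational(1, 7), Mul(Mul(Mul(2, x), Pow(Add(x, Add(-25, x)), -1)), x))) = Add(Rational(-3, 7), Mul(Rational(1, 7), Mul(Mul(Mul(2, x), Pow(Add(-25, Mul(2, x)), -1)), x))) = Add(Rational(-3, 7), Mul(Rational(1, 7), Mul(Mul(2, x, Pow(Add(-25, Mul(2, x)), -1)), x))) = Add(Rational(-3, 7), Mul(Rational(1, 7), Mul(2, Pow(x, 2), Pow(Add(-25, Mul(2, x)), -1)))) = Add(Rational(-3, 7), Mul(Rational(2, 7), Pow(x, 2), Pow(Add(-25, Mul(2, x)), -1))))
Add(-1989, Mul(-1, Function('u')(Function('Y')(Mul(-3, 5))))) = Add(-1989, Mul(-1, Mul(Rational(1, 7), Pow(Add(-25, Mul(2, Add(-1, Mul(-3, 5)))), -1), Add(75, Mul(-6, Add(-1, Mul(-3, 5))), Mul(2, Pow(Add(-1, Mul(-3, 5)), 2)))))) = Add(-1989, Mul(-1, Mul(Rational(1, 7), Pow(Add(-25, Mul(2, Add(-1, -15))), -1), Add(75, Mul(-6, Add(-1, -15)), Mul(2, Pow(Add(-1, -15), 2)))))) = Add(-1989, Mul(-1, Mul(Rational(1, 7), Pow(Add(-25, Mul(2, -16)), -1), Add(75, Mul(-6, -16), Mul(2, Pow(-16, 2)))))) = Add(-1989, Mul(-1, Mul(Rational(1, 7), Pow(Add(-25, -32), -1), Add(75, 96, Mul(2, 256))))) = Add(-1989, Mul(-1, Mul(Rational(1, 7), Pow(-57, -1), Add(75, 96, 512)))) = Add(-1989, Mul(-1, Mul(Rational(1, 7), Rational(-1, 57), 683))) = Add(-1989, Mul(-1, Rational(-683, 399))) = Add(-1989, Rational(683, 399)) = Rational(-792928, 399)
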